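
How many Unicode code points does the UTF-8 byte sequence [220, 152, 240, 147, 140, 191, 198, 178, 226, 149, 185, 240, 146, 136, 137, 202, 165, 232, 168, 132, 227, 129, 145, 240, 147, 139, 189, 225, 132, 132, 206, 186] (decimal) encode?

11

Byte at offset 0: 0xDC = 11011100 → 2-byte char (#1). Advance 2.
Byte at offset 2: 0xF0 = 11110000 → 4-byte char (#2). Advance 4.
Byte at offset 6: 0xC6 = 11000110 → 2-byte char (#3). Advance 2.
Byte at offset 8: 0xE2 = 11100010 → 3-byte char (#4). Advance 3.
Byte at offset 11: 0xF0 = 11110000 → 4-byte char (#5). Advance 4.
Byte at offset 15: 0xCA = 11001010 → 2-byte char (#6). Advance 2.
Byte at offset 17: 0xE8 = 11101000 → 3-byte char (#7). Advance 3.
Byte at offset 20: 0xE3 = 11100011 → 3-byte char (#8). Advance 3.
Byte at offset 23: 0xF0 = 11110000 → 4-byte char (#9). Advance 4.
Byte at offset 27: 0xE1 = 11100001 → 3-byte char (#10). Advance 3.
Byte at offset 30: 0xCE = 11001110 → 2-byte char (#11). Advance 2.
Reached end at offset 32 after 11 code points.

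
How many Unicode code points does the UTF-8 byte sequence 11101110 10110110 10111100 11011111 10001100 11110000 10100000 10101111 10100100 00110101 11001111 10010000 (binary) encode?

5

Byte at offset 0: 0xEE = 11101110 → 3-byte char (#1). Advance 3.
Byte at offset 3: 0xDF = 11011111 → 2-byte char (#2). Advance 2.
Byte at offset 5: 0xF0 = 11110000 → 4-byte char (#3). Advance 4.
Byte at offset 9: 0x35 = 00110101 → 1-byte char (#4). Advance 1.
Byte at offset 10: 0xCF = 11001111 → 2-byte char (#5). Advance 2.
Reached end at offset 12 after 5 code points.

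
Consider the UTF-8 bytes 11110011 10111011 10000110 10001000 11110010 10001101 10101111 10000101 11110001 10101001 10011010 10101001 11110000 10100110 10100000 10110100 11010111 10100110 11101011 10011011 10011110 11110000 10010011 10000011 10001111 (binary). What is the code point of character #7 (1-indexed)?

Offset 0: leading byte 0xF3 = 11110011 → 4-byte char #1 = F3 BB 86 88.
Offset 4: leading byte 0xF2 = 11110010 → 4-byte char #2 = F2 8D AF 85.
Offset 8: leading byte 0xF1 = 11110001 → 4-byte char #3 = F1 A9 9A A9.
Offset 12: leading byte 0xF0 = 11110000 → 4-byte char #4 = F0 A6 A0 B4.
Offset 16: leading byte 0xD7 = 11010111 → 2-byte char #5 = D7 A6.
Offset 18: leading byte 0xEB = 11101011 → 3-byte char #6 = EB 9B 9E.
Offset 21: leading byte 0xF0 = 11110000 → 4-byte char #7 = F0 93 83 8F.
Leading byte 0xF0 = 11110000 matches 11110xxx → 4-byte sequence.
Byte 1: 0xF0 = 11110000, payload 000 (3 bits).
Byte 2: 0x93 = 10010011 (10xxxxxx ✓), payload 010011.
Byte 3: 0x83 = 10000011 (10xxxxxx ✓), payload 000011.
Byte 4: 0x8F = 10001111 (10xxxxxx ✓), payload 001111.
Concatenate: 000010011000011001111 = 0x130CF (21 bits → U+130CF).

U+130CF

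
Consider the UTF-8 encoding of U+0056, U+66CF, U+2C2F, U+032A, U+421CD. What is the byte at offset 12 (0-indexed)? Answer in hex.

U+0056 → 1-byte form 56 at offsets 0–0.
U+66CF → 3-byte form E6 9B 8F at offsets 1–3.
U+2C2F → 3-byte form E2 B0 AF at offsets 4–6.
U+032A → 2-byte form CC AA at offsets 7–8.
U+421CD → 4-byte form F1 82 87 8D at offsets 9–12.
Offset 12 falls in char 5's range; it's byte 4 of F1 82 87 8D = 0x8D.

0x8D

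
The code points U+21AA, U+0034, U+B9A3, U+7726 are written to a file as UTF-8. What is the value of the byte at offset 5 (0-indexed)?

U+21AA → 3-byte form E2 86 AA at offsets 0–2.
U+0034 → 1-byte form 34 at offsets 3–3.
U+B9A3 → 3-byte form EB A6 A3 at offsets 4–6.
Offset 5 falls in char 3's range; it's byte 2 of EB A6 A3 = 0xA6.

0xA6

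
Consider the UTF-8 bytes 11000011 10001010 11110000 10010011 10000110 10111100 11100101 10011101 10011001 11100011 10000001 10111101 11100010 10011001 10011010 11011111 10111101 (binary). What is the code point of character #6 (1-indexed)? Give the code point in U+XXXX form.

U+07FD

Offset 0: leading byte 0xC3 = 11000011 → 2-byte char #1 = C3 8A.
Offset 2: leading byte 0xF0 = 11110000 → 4-byte char #2 = F0 93 86 BC.
Offset 6: leading byte 0xE5 = 11100101 → 3-byte char #3 = E5 9D 99.
Offset 9: leading byte 0xE3 = 11100011 → 3-byte char #4 = E3 81 BD.
Offset 12: leading byte 0xE2 = 11100010 → 3-byte char #5 = E2 99 9A.
Offset 15: leading byte 0xDF = 11011111 → 2-byte char #6 = DF BD.
Leading byte 0xDF = 11011111 matches 110xxxxx → 2-byte sequence.
Byte 1: 0xDF = 11011111, payload 11111 (5 bits).
Byte 2: 0xBD = 10111101 (10xxxxxx ✓), payload 111101.
Concatenate: 11111111101 = 0x7FD (11 bits → U+07FD).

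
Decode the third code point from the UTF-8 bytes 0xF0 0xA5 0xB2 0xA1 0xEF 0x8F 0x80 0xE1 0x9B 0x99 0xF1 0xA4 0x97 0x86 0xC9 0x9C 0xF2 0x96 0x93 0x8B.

Offset 0: leading byte 0xF0 = 11110000 → 4-byte char #1 = F0 A5 B2 A1.
Offset 4: leading byte 0xEF = 11101111 → 3-byte char #2 = EF 8F 80.
Offset 7: leading byte 0xE1 = 11100001 → 3-byte char #3 = E1 9B 99.
Leading byte 0xE1 = 11100001 matches 1110xxxx → 3-byte sequence.
Byte 1: 0xE1 = 11100001, payload 0001 (4 bits).
Byte 2: 0x9B = 10011011 (10xxxxxx ✓), payload 011011.
Byte 3: 0x99 = 10011001 (10xxxxxx ✓), payload 011001.
Concatenate: 0001011011011001 = 0x16D9 (16 bits → U+16D9).

U+16D9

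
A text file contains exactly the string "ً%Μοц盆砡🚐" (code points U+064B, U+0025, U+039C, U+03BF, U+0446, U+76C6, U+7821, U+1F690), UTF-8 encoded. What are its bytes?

D9 8B 25 CE 9C CE BF D1 86 E7 9B 86 E7 A0 A1 F0 9F 9A 90

U+064B: 2-byte form → D9 8B.
U+0025: 1-byte form → 25.
U+039C: 2-byte form → CE 9C.
U+03BF: 2-byte form → CE BF.
U+0446: 2-byte form → D1 86.
U+76C6: 3-byte form → E7 9B 86.
U+7821: 3-byte form → E7 A0 A1.
U+1F690: 4-byte form → F0 9F 9A 90.
Concatenated (19 bytes): D9 8B 25 CE 9C CE BF D1 86 E7 9B 86 E7 A0 A1 F0 9F 9A 90.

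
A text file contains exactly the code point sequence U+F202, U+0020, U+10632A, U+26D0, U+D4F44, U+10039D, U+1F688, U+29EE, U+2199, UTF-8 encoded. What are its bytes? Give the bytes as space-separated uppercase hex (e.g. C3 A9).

U+F202: 3-byte form → EF 88 82.
U+0020: 1-byte form → 20.
U+10632A: 4-byte form → F4 86 8C AA.
U+26D0: 3-byte form → E2 9B 90.
U+D4F44: 4-byte form → F3 94 BD 84.
U+10039D: 4-byte form → F4 80 8E 9D.
U+1F688: 4-byte form → F0 9F 9A 88.
U+29EE: 3-byte form → E2 A7 AE.
U+2199: 3-byte form → E2 86 99.
Concatenated (29 bytes): EF 88 82 20 F4 86 8C AA E2 9B 90 F3 94 BD 84 F4 80 8E 9D F0 9F 9A 88 E2 A7 AE E2 86 99.

EF 88 82 20 F4 86 8C AA E2 9B 90 F3 94 BD 84 F4 80 8E 9D F0 9F 9A 88 E2 A7 AE E2 86 99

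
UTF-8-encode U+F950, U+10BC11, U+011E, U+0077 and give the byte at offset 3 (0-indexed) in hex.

U+F950 → 3-byte form EF A5 90 at offsets 0–2.
U+10BC11 → 4-byte form F4 8B B0 91 at offsets 3–6.
Offset 3 falls in char 2's range; it's byte 1 of F4 8B B0 91 = 0xF4.

0xF4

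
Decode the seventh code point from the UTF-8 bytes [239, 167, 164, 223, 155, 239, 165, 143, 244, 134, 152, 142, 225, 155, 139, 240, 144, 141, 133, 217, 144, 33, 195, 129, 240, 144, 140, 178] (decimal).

Offset 0: leading byte 0xEF = 11101111 → 3-byte char #1 = EF A7 A4.
Offset 3: leading byte 0xDF = 11011111 → 2-byte char #2 = DF 9B.
Offset 5: leading byte 0xEF = 11101111 → 3-byte char #3 = EF A5 8F.
Offset 8: leading byte 0xF4 = 11110100 → 4-byte char #4 = F4 86 98 8E.
Offset 12: leading byte 0xE1 = 11100001 → 3-byte char #5 = E1 9B 8B.
Offset 15: leading byte 0xF0 = 11110000 → 4-byte char #6 = F0 90 8D 85.
Offset 19: leading byte 0xD9 = 11011001 → 2-byte char #7 = D9 90.
Leading byte 0xD9 = 11011001 matches 110xxxxx → 2-byte sequence.
Byte 1: 0xD9 = 11011001, payload 11001 (5 bits).
Byte 2: 0x90 = 10010000 (10xxxxxx ✓), payload 010000.
Concatenate: 11001010000 = 0x650 (11 bits → U+0650).

U+0650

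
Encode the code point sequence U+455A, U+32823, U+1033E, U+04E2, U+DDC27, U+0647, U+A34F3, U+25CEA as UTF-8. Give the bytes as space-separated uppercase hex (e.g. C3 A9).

U+455A: 3-byte form → E4 95 9A.
U+32823: 4-byte form → F0 B2 A0 A3.
U+1033E: 4-byte form → F0 90 8C BE.
U+04E2: 2-byte form → D3 A2.
U+DDC27: 4-byte form → F3 9D B0 A7.
U+0647: 2-byte form → D9 87.
U+A34F3: 4-byte form → F2 A3 93 B3.
U+25CEA: 4-byte form → F0 A5 B3 AA.
Concatenated (27 bytes): E4 95 9A F0 B2 A0 A3 F0 90 8C BE D3 A2 F3 9D B0 A7 D9 87 F2 A3 93 B3 F0 A5 B3 AA.

E4 95 9A F0 B2 A0 A3 F0 90 8C BE D3 A2 F3 9D B0 A7 D9 87 F2 A3 93 B3 F0 A5 B3 AA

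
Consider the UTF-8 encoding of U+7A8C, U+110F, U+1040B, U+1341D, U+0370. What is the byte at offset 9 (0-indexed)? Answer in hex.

0x8B

U+7A8C → 3-byte form E7 AA 8C at offsets 0–2.
U+110F → 3-byte form E1 84 8F at offsets 3–5.
U+1040B → 4-byte form F0 90 90 8B at offsets 6–9.
Offset 9 falls in char 3's range; it's byte 4 of F0 90 90 8B = 0x8B.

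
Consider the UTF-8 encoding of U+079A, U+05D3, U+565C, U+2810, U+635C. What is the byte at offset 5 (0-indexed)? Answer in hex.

0x99

U+079A → 2-byte form DE 9A at offsets 0–1.
U+05D3 → 2-byte form D7 93 at offsets 2–3.
U+565C → 3-byte form E5 99 9C at offsets 4–6.
Offset 5 falls in char 3's range; it's byte 2 of E5 99 9C = 0x99.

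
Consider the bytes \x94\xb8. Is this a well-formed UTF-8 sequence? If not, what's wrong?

invalid (continuation byte with no leading byte)

Byte 0x94 = 10010100 has the form 10xxxxxx — a continuation byte — but there is no preceding leading byte.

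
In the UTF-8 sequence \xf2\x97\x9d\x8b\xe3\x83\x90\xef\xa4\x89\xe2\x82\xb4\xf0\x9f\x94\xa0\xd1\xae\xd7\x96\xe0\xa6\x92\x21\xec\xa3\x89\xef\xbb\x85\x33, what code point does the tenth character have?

U+C8C9

Offset 0: leading byte 0xF2 = 11110010 → 4-byte char #1 = F2 97 9D 8B.
Offset 4: leading byte 0xE3 = 11100011 → 3-byte char #2 = E3 83 90.
Offset 7: leading byte 0xEF = 11101111 → 3-byte char #3 = EF A4 89.
Offset 10: leading byte 0xE2 = 11100010 → 3-byte char #4 = E2 82 B4.
Offset 13: leading byte 0xF0 = 11110000 → 4-byte char #5 = F0 9F 94 A0.
Offset 17: leading byte 0xD1 = 11010001 → 2-byte char #6 = D1 AE.
Offset 19: leading byte 0xD7 = 11010111 → 2-byte char #7 = D7 96.
Offset 21: leading byte 0xE0 = 11100000 → 3-byte char #8 = E0 A6 92.
Offset 24: leading byte 0x21 = 00100001 → 1-byte char #9 = 21.
Offset 25: leading byte 0xEC = 11101100 → 3-byte char #10 = EC A3 89.
Leading byte 0xEC = 11101100 matches 1110xxxx → 3-byte sequence.
Byte 1: 0xEC = 11101100, payload 1100 (4 bits).
Byte 2: 0xA3 = 10100011 (10xxxxxx ✓), payload 100011.
Byte 3: 0x89 = 10001001 (10xxxxxx ✓), payload 001001.
Concatenate: 1100100011001001 = 0xC8C9 (16 bits → U+C8C9).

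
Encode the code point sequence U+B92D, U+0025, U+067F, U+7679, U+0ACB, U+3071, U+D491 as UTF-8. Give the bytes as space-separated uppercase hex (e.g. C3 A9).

U+B92D: 3-byte form → EB A4 AD.
U+0025: 1-byte form → 25.
U+067F: 2-byte form → D9 BF.
U+7679: 3-byte form → E7 99 B9.
U+0ACB: 3-byte form → E0 AB 8B.
U+3071: 3-byte form → E3 81 B1.
U+D491: 3-byte form → ED 92 91.
Concatenated (18 bytes): EB A4 AD 25 D9 BF E7 99 B9 E0 AB 8B E3 81 B1 ED 92 91.

EB A4 AD 25 D9 BF E7 99 B9 E0 AB 8B E3 81 B1 ED 92 91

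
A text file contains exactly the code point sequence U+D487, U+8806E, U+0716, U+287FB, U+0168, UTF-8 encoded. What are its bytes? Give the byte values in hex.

U+D487: 3-byte form → ED 92 87.
U+8806E: 4-byte form → F2 88 81 AE.
U+0716: 2-byte form → DC 96.
U+287FB: 4-byte form → F0 A8 9F BB.
U+0168: 2-byte form → C5 A8.
Concatenated (15 bytes): ED 92 87 F2 88 81 AE DC 96 F0 A8 9F BB C5 A8.

ED 92 87 F2 88 81 AE DC 96 F0 A8 9F BB C5 A8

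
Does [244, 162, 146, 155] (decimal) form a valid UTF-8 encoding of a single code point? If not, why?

invalid (encodes a value above U+10FFFF)

Leading byte 0xF4 = 11110100 → 4-byte form.
Payload = 0x12249B, which exceeds U+10FFFF, the maximum Unicode code point. (Leading bytes F5–FF, or F4 followed by ≥ 0x90, are invalid.)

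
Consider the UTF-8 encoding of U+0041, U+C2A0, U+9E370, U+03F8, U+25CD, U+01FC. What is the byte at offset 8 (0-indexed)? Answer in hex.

U+0041 → 1-byte form 41 at offsets 0–0.
U+C2A0 → 3-byte form EC 8A A0 at offsets 1–3.
U+9E370 → 4-byte form F2 9E 8D B0 at offsets 4–7.
U+03F8 → 2-byte form CF B8 at offsets 8–9.
Offset 8 falls in char 4's range; it's byte 1 of CF B8 = 0xCF.

0xCF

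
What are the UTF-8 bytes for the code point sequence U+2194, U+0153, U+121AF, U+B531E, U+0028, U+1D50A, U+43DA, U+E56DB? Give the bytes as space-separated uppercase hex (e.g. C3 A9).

E2 86 94 C5 93 F0 92 86 AF F2 B5 8C 9E 28 F0 9D 94 8A E4 8F 9A F3 A5 9B 9B

U+2194: 3-byte form → E2 86 94.
U+0153: 2-byte form → C5 93.
U+121AF: 4-byte form → F0 92 86 AF.
U+B531E: 4-byte form → F2 B5 8C 9E.
U+0028: 1-byte form → 28.
U+1D50A: 4-byte form → F0 9D 94 8A.
U+43DA: 3-byte form → E4 8F 9A.
U+E56DB: 4-byte form → F3 A5 9B 9B.
Concatenated (25 bytes): E2 86 94 C5 93 F0 92 86 AF F2 B5 8C 9E 28 F0 9D 94 8A E4 8F 9A F3 A5 9B 9B.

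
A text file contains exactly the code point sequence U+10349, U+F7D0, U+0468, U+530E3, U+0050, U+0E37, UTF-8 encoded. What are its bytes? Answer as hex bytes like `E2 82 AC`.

U+10349: 4-byte form → F0 90 8D 89.
U+F7D0: 3-byte form → EF 9F 90.
U+0468: 2-byte form → D1 A8.
U+530E3: 4-byte form → F1 93 83 A3.
U+0050: 1-byte form → 50.
U+0E37: 3-byte form → E0 B8 B7.
Concatenated (17 bytes): F0 90 8D 89 EF 9F 90 D1 A8 F1 93 83 A3 50 E0 B8 B7.

F0 90 8D 89 EF 9F 90 D1 A8 F1 93 83 A3 50 E0 B8 B7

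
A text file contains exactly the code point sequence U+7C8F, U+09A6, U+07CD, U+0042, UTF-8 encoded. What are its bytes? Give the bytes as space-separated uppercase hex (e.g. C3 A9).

U+7C8F: 3-byte form → E7 B2 8F.
U+09A6: 3-byte form → E0 A6 A6.
U+07CD: 2-byte form → DF 8D.
U+0042: 1-byte form → 42.
Concatenated (9 bytes): E7 B2 8F E0 A6 A6 DF 8D 42.

E7 B2 8F E0 A6 A6 DF 8D 42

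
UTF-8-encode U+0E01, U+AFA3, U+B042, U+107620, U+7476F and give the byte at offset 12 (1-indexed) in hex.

1-indexed offset 12 is 0-indexed offset 11.
U+0E01 → 3-byte form E0 B8 81 at offsets 0–2.
U+AFA3 → 3-byte form EA BE A3 at offsets 3–5.
U+B042 → 3-byte form EB 81 82 at offsets 6–8.
U+107620 → 4-byte form F4 87 98 A0 at offsets 9–12.
Offset 11 falls in char 4's range; it's byte 3 of F4 87 98 A0 = 0x98.

0x98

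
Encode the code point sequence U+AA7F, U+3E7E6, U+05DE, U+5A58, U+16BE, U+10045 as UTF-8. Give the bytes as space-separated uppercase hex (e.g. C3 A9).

EA A9 BF F0 BE 9F A6 D7 9E E5 A9 98 E1 9A BE F0 90 81 85

U+AA7F: 3-byte form → EA A9 BF.
U+3E7E6: 4-byte form → F0 BE 9F A6.
U+05DE: 2-byte form → D7 9E.
U+5A58: 3-byte form → E5 A9 98.
U+16BE: 3-byte form → E1 9A BE.
U+10045: 4-byte form → F0 90 81 85.
Concatenated (19 bytes): EA A9 BF F0 BE 9F A6 D7 9E E5 A9 98 E1 9A BE F0 90 81 85.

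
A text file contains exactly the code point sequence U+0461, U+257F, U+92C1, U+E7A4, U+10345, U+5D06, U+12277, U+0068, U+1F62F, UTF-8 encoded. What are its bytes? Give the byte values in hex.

U+0461: 2-byte form → D1 A1.
U+257F: 3-byte form → E2 95 BF.
U+92C1: 3-byte form → E9 8B 81.
U+E7A4: 3-byte form → EE 9E A4.
U+10345: 4-byte form → F0 90 8D 85.
U+5D06: 3-byte form → E5 B4 86.
U+12277: 4-byte form → F0 92 89 B7.
U+0068: 1-byte form → 68.
U+1F62F: 4-byte form → F0 9F 98 AF.
Concatenated (27 bytes): D1 A1 E2 95 BF E9 8B 81 EE 9E A4 F0 90 8D 85 E5 B4 86 F0 92 89 B7 68 F0 9F 98 AF.

D1 A1 E2 95 BF E9 8B 81 EE 9E A4 F0 90 8D 85 E5 B4 86 F0 92 89 B7 68 F0 9F 98 AF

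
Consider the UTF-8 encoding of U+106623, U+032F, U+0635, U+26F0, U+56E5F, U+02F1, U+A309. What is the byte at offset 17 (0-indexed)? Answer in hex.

U+106623 → 4-byte form F4 86 98 A3 at offsets 0–3.
U+032F → 2-byte form CC AF at offsets 4–5.
U+0635 → 2-byte form D8 B5 at offsets 6–7.
U+26F0 → 3-byte form E2 9B B0 at offsets 8–10.
U+56E5F → 4-byte form F1 96 B9 9F at offsets 11–14.
U+02F1 → 2-byte form CB B1 at offsets 15–16.
U+A309 → 3-byte form EA 8C 89 at offsets 17–19.
Offset 17 falls in char 7's range; it's byte 1 of EA 8C 89 = 0xEA.

0xEA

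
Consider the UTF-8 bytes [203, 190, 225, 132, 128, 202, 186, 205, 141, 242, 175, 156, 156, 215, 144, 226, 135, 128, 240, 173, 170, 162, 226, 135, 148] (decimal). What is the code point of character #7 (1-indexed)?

Offset 0: leading byte 0xCB = 11001011 → 2-byte char #1 = CB BE.
Offset 2: leading byte 0xE1 = 11100001 → 3-byte char #2 = E1 84 80.
Offset 5: leading byte 0xCA = 11001010 → 2-byte char #3 = CA BA.
Offset 7: leading byte 0xCD = 11001101 → 2-byte char #4 = CD 8D.
Offset 9: leading byte 0xF2 = 11110010 → 4-byte char #5 = F2 AF 9C 9C.
Offset 13: leading byte 0xD7 = 11010111 → 2-byte char #6 = D7 90.
Offset 15: leading byte 0xE2 = 11100010 → 3-byte char #7 = E2 87 80.
Leading byte 0xE2 = 11100010 matches 1110xxxx → 3-byte sequence.
Byte 1: 0xE2 = 11100010, payload 0010 (4 bits).
Byte 2: 0x87 = 10000111 (10xxxxxx ✓), payload 000111.
Byte 3: 0x80 = 10000000 (10xxxxxx ✓), payload 000000.
Concatenate: 0010000111000000 = 0x21C0 (16 bits → U+21C0).

U+21C0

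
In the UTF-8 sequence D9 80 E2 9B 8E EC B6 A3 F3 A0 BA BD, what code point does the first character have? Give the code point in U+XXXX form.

U+0640

Offset 0: leading byte 0xD9 = 11011001 → 2-byte char #1 = D9 80.
Leading byte 0xD9 = 11011001 matches 110xxxxx → 2-byte sequence.
Byte 1: 0xD9 = 11011001, payload 11001 (5 bits).
Byte 2: 0x80 = 10000000 (10xxxxxx ✓), payload 000000.
Concatenate: 11001000000 = 0x640 (11 bits → U+0640).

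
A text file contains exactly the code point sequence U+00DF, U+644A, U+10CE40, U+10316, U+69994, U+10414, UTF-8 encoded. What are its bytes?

C3 9F E6 91 8A F4 8C B9 80 F0 90 8C 96 F1 A9 A6 94 F0 90 90 94

U+00DF: 2-byte form → C3 9F.
U+644A: 3-byte form → E6 91 8A.
U+10CE40: 4-byte form → F4 8C B9 80.
U+10316: 4-byte form → F0 90 8C 96.
U+69994: 4-byte form → F1 A9 A6 94.
U+10414: 4-byte form → F0 90 90 94.
Concatenated (21 bytes): C3 9F E6 91 8A F4 8C B9 80 F0 90 8C 96 F1 A9 A6 94 F0 90 90 94.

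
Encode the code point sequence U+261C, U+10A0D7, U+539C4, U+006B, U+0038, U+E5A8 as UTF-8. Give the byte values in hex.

E2 98 9C F4 8A 83 97 F1 93 A7 84 6B 38 EE 96 A8

U+261C: 3-byte form → E2 98 9C.
U+10A0D7: 4-byte form → F4 8A 83 97.
U+539C4: 4-byte form → F1 93 A7 84.
U+006B: 1-byte form → 6B.
U+0038: 1-byte form → 38.
U+E5A8: 3-byte form → EE 96 A8.
Concatenated (16 bytes): E2 98 9C F4 8A 83 97 F1 93 A7 84 6B 38 EE 96 A8.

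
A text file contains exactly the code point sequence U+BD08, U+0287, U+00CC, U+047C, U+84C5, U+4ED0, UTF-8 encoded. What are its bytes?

EB B4 88 CA 87 C3 8C D1 BC E8 93 85 E4 BB 90

U+BD08: 3-byte form → EB B4 88.
U+0287: 2-byte form → CA 87.
U+00CC: 2-byte form → C3 8C.
U+047C: 2-byte form → D1 BC.
U+84C5: 3-byte form → E8 93 85.
U+4ED0: 3-byte form → E4 BB 90.
Concatenated (15 bytes): EB B4 88 CA 87 C3 8C D1 BC E8 93 85 E4 BB 90.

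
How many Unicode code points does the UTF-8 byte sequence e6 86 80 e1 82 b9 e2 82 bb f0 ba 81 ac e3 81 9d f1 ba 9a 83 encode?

6

Byte at offset 0: 0xE6 = 11100110 → 3-byte char (#1). Advance 3.
Byte at offset 3: 0xE1 = 11100001 → 3-byte char (#2). Advance 3.
Byte at offset 6: 0xE2 = 11100010 → 3-byte char (#3). Advance 3.
Byte at offset 9: 0xF0 = 11110000 → 4-byte char (#4). Advance 4.
Byte at offset 13: 0xE3 = 11100011 → 3-byte char (#5). Advance 3.
Byte at offset 16: 0xF1 = 11110001 → 4-byte char (#6). Advance 4.
Reached end at offset 20 after 6 code points.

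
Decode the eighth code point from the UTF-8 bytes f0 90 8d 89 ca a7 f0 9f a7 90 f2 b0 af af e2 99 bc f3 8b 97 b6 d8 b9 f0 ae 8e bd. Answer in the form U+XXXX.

U+2E3BD

Offset 0: leading byte 0xF0 = 11110000 → 4-byte char #1 = F0 90 8D 89.
Offset 4: leading byte 0xCA = 11001010 → 2-byte char #2 = CA A7.
Offset 6: leading byte 0xF0 = 11110000 → 4-byte char #3 = F0 9F A7 90.
Offset 10: leading byte 0xF2 = 11110010 → 4-byte char #4 = F2 B0 AF AF.
Offset 14: leading byte 0xE2 = 11100010 → 3-byte char #5 = E2 99 BC.
Offset 17: leading byte 0xF3 = 11110011 → 4-byte char #6 = F3 8B 97 B6.
Offset 21: leading byte 0xD8 = 11011000 → 2-byte char #7 = D8 B9.
Offset 23: leading byte 0xF0 = 11110000 → 4-byte char #8 = F0 AE 8E BD.
Leading byte 0xF0 = 11110000 matches 11110xxx → 4-byte sequence.
Byte 1: 0xF0 = 11110000, payload 000 (3 bits).
Byte 2: 0xAE = 10101110 (10xxxxxx ✓), payload 101110.
Byte 3: 0x8E = 10001110 (10xxxxxx ✓), payload 001110.
Byte 4: 0xBD = 10111101 (10xxxxxx ✓), payload 111101.
Concatenate: 000101110001110111101 = 0x2E3BD (21 bits → U+2E3BD).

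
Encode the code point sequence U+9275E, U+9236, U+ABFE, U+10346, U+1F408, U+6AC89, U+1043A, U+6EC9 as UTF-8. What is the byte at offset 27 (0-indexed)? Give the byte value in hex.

U+9275E → 4-byte form F2 92 9D 9E at offsets 0–3.
U+9236 → 3-byte form E9 88 B6 at offsets 4–6.
U+ABFE → 3-byte form EA AF BE at offsets 7–9.
U+10346 → 4-byte form F0 90 8D 86 at offsets 10–13.
U+1F408 → 4-byte form F0 9F 90 88 at offsets 14–17.
U+6AC89 → 4-byte form F1 AA B2 89 at offsets 18–21.
U+1043A → 4-byte form F0 90 90 BA at offsets 22–25.
U+6EC9 → 3-byte form E6 BB 89 at offsets 26–28.
Offset 27 falls in char 8's range; it's byte 2 of E6 BB 89 = 0xBB.

0xBB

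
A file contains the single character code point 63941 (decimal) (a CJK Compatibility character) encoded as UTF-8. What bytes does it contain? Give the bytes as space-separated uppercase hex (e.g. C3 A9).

U+F9C5 = 0xF9C5 = 63941 decimal. In range U+0800–U+FFFF → 3-byte form: 1110xxxx 10xxxxxx 10xxxxxx.
Binary (16 bits): 1111100111000101.
Split 4+6+6: 1111 | 100111 | 000101.
Byte 1: 11101111 = 0xEF.
Byte 2: 10100111 = 0xA7.
Byte 3: 10000101 = 0x85.

EF A7 85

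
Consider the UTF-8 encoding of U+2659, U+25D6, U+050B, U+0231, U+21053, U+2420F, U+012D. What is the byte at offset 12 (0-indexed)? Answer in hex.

U+2659 → 3-byte form E2 99 99 at offsets 0–2.
U+25D6 → 3-byte form E2 97 96 at offsets 3–5.
U+050B → 2-byte form D4 8B at offsets 6–7.
U+0231 → 2-byte form C8 B1 at offsets 8–9.
U+21053 → 4-byte form F0 A1 81 93 at offsets 10–13.
Offset 12 falls in char 5's range; it's byte 3 of F0 A1 81 93 = 0x81.

0x81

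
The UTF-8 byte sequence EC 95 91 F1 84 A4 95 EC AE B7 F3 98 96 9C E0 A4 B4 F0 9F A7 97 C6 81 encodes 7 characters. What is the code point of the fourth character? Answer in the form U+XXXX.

Offset 0: leading byte 0xEC = 11101100 → 3-byte char #1 = EC 95 91.
Offset 3: leading byte 0xF1 = 11110001 → 4-byte char #2 = F1 84 A4 95.
Offset 7: leading byte 0xEC = 11101100 → 3-byte char #3 = EC AE B7.
Offset 10: leading byte 0xF3 = 11110011 → 4-byte char #4 = F3 98 96 9C.
Leading byte 0xF3 = 11110011 matches 11110xxx → 4-byte sequence.
Byte 1: 0xF3 = 11110011, payload 011 (3 bits).
Byte 2: 0x98 = 10011000 (10xxxxxx ✓), payload 011000.
Byte 3: 0x96 = 10010110 (10xxxxxx ✓), payload 010110.
Byte 4: 0x9C = 10011100 (10xxxxxx ✓), payload 011100.
Concatenate: 011011000010110011100 = 0xD859C (21 bits → U+D859C).

U+D859C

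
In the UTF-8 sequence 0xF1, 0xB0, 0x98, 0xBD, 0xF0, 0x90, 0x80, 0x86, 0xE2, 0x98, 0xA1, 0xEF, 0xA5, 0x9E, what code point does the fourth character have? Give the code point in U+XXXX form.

Offset 0: leading byte 0xF1 = 11110001 → 4-byte char #1 = F1 B0 98 BD.
Offset 4: leading byte 0xF0 = 11110000 → 4-byte char #2 = F0 90 80 86.
Offset 8: leading byte 0xE2 = 11100010 → 3-byte char #3 = E2 98 A1.
Offset 11: leading byte 0xEF = 11101111 → 3-byte char #4 = EF A5 9E.
Leading byte 0xEF = 11101111 matches 1110xxxx → 3-byte sequence.
Byte 1: 0xEF = 11101111, payload 1111 (4 bits).
Byte 2: 0xA5 = 10100101 (10xxxxxx ✓), payload 100101.
Byte 3: 0x9E = 10011110 (10xxxxxx ✓), payload 011110.
Concatenate: 1111100101011110 = 0xF95E (16 bits → U+F95E).

U+F95E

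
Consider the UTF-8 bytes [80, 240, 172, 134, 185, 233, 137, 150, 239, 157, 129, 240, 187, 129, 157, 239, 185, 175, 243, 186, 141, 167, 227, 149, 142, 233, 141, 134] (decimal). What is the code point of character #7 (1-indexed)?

U+FA367

Offset 0: leading byte 0x50 = 01010000 → 1-byte char #1 = 50.
Offset 1: leading byte 0xF0 = 11110000 → 4-byte char #2 = F0 AC 86 B9.
Offset 5: leading byte 0xE9 = 11101001 → 3-byte char #3 = E9 89 96.
Offset 8: leading byte 0xEF = 11101111 → 3-byte char #4 = EF 9D 81.
Offset 11: leading byte 0xF0 = 11110000 → 4-byte char #5 = F0 BB 81 9D.
Offset 15: leading byte 0xEF = 11101111 → 3-byte char #6 = EF B9 AF.
Offset 18: leading byte 0xF3 = 11110011 → 4-byte char #7 = F3 BA 8D A7.
Leading byte 0xF3 = 11110011 matches 11110xxx → 4-byte sequence.
Byte 1: 0xF3 = 11110011, payload 011 (3 bits).
Byte 2: 0xBA = 10111010 (10xxxxxx ✓), payload 111010.
Byte 3: 0x8D = 10001101 (10xxxxxx ✓), payload 001101.
Byte 4: 0xA7 = 10100111 (10xxxxxx ✓), payload 100111.
Concatenate: 011111010001101100111 = 0xFA367 (21 bits → U+FA367).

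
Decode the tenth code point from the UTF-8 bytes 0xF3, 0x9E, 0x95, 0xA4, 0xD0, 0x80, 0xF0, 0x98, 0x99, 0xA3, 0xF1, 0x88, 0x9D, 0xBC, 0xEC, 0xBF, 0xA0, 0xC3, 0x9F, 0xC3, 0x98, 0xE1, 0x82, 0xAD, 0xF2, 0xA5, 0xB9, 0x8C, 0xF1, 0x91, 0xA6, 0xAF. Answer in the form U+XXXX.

Offset 0: leading byte 0xF3 = 11110011 → 4-byte char #1 = F3 9E 95 A4.
Offset 4: leading byte 0xD0 = 11010000 → 2-byte char #2 = D0 80.
Offset 6: leading byte 0xF0 = 11110000 → 4-byte char #3 = F0 98 99 A3.
Offset 10: leading byte 0xF1 = 11110001 → 4-byte char #4 = F1 88 9D BC.
Offset 14: leading byte 0xEC = 11101100 → 3-byte char #5 = EC BF A0.
Offset 17: leading byte 0xC3 = 11000011 → 2-byte char #6 = C3 9F.
Offset 19: leading byte 0xC3 = 11000011 → 2-byte char #7 = C3 98.
Offset 21: leading byte 0xE1 = 11100001 → 3-byte char #8 = E1 82 AD.
Offset 24: leading byte 0xF2 = 11110010 → 4-byte char #9 = F2 A5 B9 8C.
Offset 28: leading byte 0xF1 = 11110001 → 4-byte char #10 = F1 91 A6 AF.
Leading byte 0xF1 = 11110001 matches 11110xxx → 4-byte sequence.
Byte 1: 0xF1 = 11110001, payload 001 (3 bits).
Byte 2: 0x91 = 10010001 (10xxxxxx ✓), payload 010001.
Byte 3: 0xA6 = 10100110 (10xxxxxx ✓), payload 100110.
Byte 4: 0xAF = 10101111 (10xxxxxx ✓), payload 101111.
Concatenate: 001010001100110101111 = 0x519AF (21 bits → U+519AF).

U+519AF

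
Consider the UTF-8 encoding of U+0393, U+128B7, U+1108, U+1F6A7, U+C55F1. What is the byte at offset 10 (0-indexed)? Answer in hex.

U+0393 → 2-byte form CE 93 at offsets 0–1.
U+128B7 → 4-byte form F0 92 A2 B7 at offsets 2–5.
U+1108 → 3-byte form E1 84 88 at offsets 6–8.
U+1F6A7 → 4-byte form F0 9F 9A A7 at offsets 9–12.
Offset 10 falls in char 4's range; it's byte 2 of F0 9F 9A A7 = 0x9F.

0x9F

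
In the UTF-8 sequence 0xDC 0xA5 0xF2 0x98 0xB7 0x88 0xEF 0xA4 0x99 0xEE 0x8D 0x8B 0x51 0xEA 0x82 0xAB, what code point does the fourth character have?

Offset 0: leading byte 0xDC = 11011100 → 2-byte char #1 = DC A5.
Offset 2: leading byte 0xF2 = 11110010 → 4-byte char #2 = F2 98 B7 88.
Offset 6: leading byte 0xEF = 11101111 → 3-byte char #3 = EF A4 99.
Offset 9: leading byte 0xEE = 11101110 → 3-byte char #4 = EE 8D 8B.
Leading byte 0xEE = 11101110 matches 1110xxxx → 3-byte sequence.
Byte 1: 0xEE = 11101110, payload 1110 (4 bits).
Byte 2: 0x8D = 10001101 (10xxxxxx ✓), payload 001101.
Byte 3: 0x8B = 10001011 (10xxxxxx ✓), payload 001011.
Concatenate: 1110001101001011 = 0xE34B (16 bits → U+E34B).

U+E34B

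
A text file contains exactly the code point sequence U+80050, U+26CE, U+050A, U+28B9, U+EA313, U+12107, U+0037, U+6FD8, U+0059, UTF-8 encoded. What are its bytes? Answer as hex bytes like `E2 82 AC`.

U+80050: 4-byte form → F2 80 81 90.
U+26CE: 3-byte form → E2 9B 8E.
U+050A: 2-byte form → D4 8A.
U+28B9: 3-byte form → E2 A2 B9.
U+EA313: 4-byte form → F3 AA 8C 93.
U+12107: 4-byte form → F0 92 84 87.
U+0037: 1-byte form → 37.
U+6FD8: 3-byte form → E6 BF 98.
U+0059: 1-byte form → 59.
Concatenated (25 bytes): F2 80 81 90 E2 9B 8E D4 8A E2 A2 B9 F3 AA 8C 93 F0 92 84 87 37 E6 BF 98 59.

F2 80 81 90 E2 9B 8E D4 8A E2 A2 B9 F3 AA 8C 93 F0 92 84 87 37 E6 BF 98 59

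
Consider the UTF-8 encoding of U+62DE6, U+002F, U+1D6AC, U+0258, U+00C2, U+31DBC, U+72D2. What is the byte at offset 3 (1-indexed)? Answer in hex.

1-indexed offset 3 is 0-indexed offset 2.
U+62DE6 → 4-byte form F1 A2 B7 A6 at offsets 0–3.
Offset 2 falls in char 1's range; it's byte 3 of F1 A2 B7 A6 = 0xB7.

0xB7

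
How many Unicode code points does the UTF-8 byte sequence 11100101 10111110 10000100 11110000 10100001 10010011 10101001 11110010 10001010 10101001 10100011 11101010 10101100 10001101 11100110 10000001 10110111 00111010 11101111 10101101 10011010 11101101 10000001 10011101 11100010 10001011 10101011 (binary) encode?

Byte at offset 0: 0xE5 = 11100101 → 3-byte char (#1). Advance 3.
Byte at offset 3: 0xF0 = 11110000 → 4-byte char (#2). Advance 4.
Byte at offset 7: 0xF2 = 11110010 → 4-byte char (#3). Advance 4.
Byte at offset 11: 0xEA = 11101010 → 3-byte char (#4). Advance 3.
Byte at offset 14: 0xE6 = 11100110 → 3-byte char (#5). Advance 3.
Byte at offset 17: 0x3A = 00111010 → 1-byte char (#6). Advance 1.
Byte at offset 18: 0xEF = 11101111 → 3-byte char (#7). Advance 3.
Byte at offset 21: 0xED = 11101101 → 3-byte char (#8). Advance 3.
Byte at offset 24: 0xE2 = 11100010 → 3-byte char (#9). Advance 3.
Reached end at offset 27 after 9 code points.

9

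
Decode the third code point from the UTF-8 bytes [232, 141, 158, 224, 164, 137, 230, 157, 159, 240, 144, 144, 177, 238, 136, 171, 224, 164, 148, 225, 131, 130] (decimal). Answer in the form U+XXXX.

U+675F

Offset 0: leading byte 0xE8 = 11101000 → 3-byte char #1 = E8 8D 9E.
Offset 3: leading byte 0xE0 = 11100000 → 3-byte char #2 = E0 A4 89.
Offset 6: leading byte 0xE6 = 11100110 → 3-byte char #3 = E6 9D 9F.
Leading byte 0xE6 = 11100110 matches 1110xxxx → 3-byte sequence.
Byte 1: 0xE6 = 11100110, payload 0110 (4 bits).
Byte 2: 0x9D = 10011101 (10xxxxxx ✓), payload 011101.
Byte 3: 0x9F = 10011111 (10xxxxxx ✓), payload 011111.
Concatenate: 0110011101011111 = 0x675F (16 bits → U+675F).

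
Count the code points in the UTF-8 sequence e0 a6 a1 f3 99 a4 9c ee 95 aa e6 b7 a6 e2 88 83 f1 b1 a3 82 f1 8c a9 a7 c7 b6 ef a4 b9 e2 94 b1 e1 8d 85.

11

Byte at offset 0: 0xE0 = 11100000 → 3-byte char (#1). Advance 3.
Byte at offset 3: 0xF3 = 11110011 → 4-byte char (#2). Advance 4.
Byte at offset 7: 0xEE = 11101110 → 3-byte char (#3). Advance 3.
Byte at offset 10: 0xE6 = 11100110 → 3-byte char (#4). Advance 3.
Byte at offset 13: 0xE2 = 11100010 → 3-byte char (#5). Advance 3.
Byte at offset 16: 0xF1 = 11110001 → 4-byte char (#6). Advance 4.
Byte at offset 20: 0xF1 = 11110001 → 4-byte char (#7). Advance 4.
Byte at offset 24: 0xC7 = 11000111 → 2-byte char (#8). Advance 2.
Byte at offset 26: 0xEF = 11101111 → 3-byte char (#9). Advance 3.
Byte at offset 29: 0xE2 = 11100010 → 3-byte char (#10). Advance 3.
Byte at offset 32: 0xE1 = 11100001 → 3-byte char (#11). Advance 3.
Reached end at offset 35 after 11 code points.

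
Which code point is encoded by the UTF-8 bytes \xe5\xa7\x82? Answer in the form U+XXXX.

Leading byte 0xE5 = 11100101 matches 1110xxxx → 3-byte sequence.
Byte 1: 0xE5 = 11100101, payload 0101 (4 bits).
Byte 2: 0xA7 = 10100111 (10xxxxxx ✓), payload 100111.
Byte 3: 0x82 = 10000010 (10xxxxxx ✓), payload 000010.
Concatenate: 0101100111000010 = 0x59C2 (16 bits → U+59C2).

U+59C2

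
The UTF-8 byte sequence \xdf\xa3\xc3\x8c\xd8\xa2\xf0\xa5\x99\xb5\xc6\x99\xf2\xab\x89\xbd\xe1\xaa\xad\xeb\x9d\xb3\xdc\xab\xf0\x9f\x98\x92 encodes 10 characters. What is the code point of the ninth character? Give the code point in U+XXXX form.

Offset 0: leading byte 0xDF = 11011111 → 2-byte char #1 = DF A3.
Offset 2: leading byte 0xC3 = 11000011 → 2-byte char #2 = C3 8C.
Offset 4: leading byte 0xD8 = 11011000 → 2-byte char #3 = D8 A2.
Offset 6: leading byte 0xF0 = 11110000 → 4-byte char #4 = F0 A5 99 B5.
Offset 10: leading byte 0xC6 = 11000110 → 2-byte char #5 = C6 99.
Offset 12: leading byte 0xF2 = 11110010 → 4-byte char #6 = F2 AB 89 BD.
Offset 16: leading byte 0xE1 = 11100001 → 3-byte char #7 = E1 AA AD.
Offset 19: leading byte 0xEB = 11101011 → 3-byte char #8 = EB 9D B3.
Offset 22: leading byte 0xDC = 11011100 → 2-byte char #9 = DC AB.
Leading byte 0xDC = 11011100 matches 110xxxxx → 2-byte sequence.
Byte 1: 0xDC = 11011100, payload 11100 (5 bits).
Byte 2: 0xAB = 10101011 (10xxxxxx ✓), payload 101011.
Concatenate: 11100101011 = 0x72B (11 bits → U+072B).

U+072B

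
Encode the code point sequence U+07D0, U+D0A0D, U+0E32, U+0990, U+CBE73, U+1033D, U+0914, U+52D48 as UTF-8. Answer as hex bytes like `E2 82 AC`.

DF 90 F3 90 A8 8D E0 B8 B2 E0 A6 90 F3 8B B9 B3 F0 90 8C BD E0 A4 94 F1 92 B5 88

U+07D0: 2-byte form → DF 90.
U+D0A0D: 4-byte form → F3 90 A8 8D.
U+0E32: 3-byte form → E0 B8 B2.
U+0990: 3-byte form → E0 A6 90.
U+CBE73: 4-byte form → F3 8B B9 B3.
U+1033D: 4-byte form → F0 90 8C BD.
U+0914: 3-byte form → E0 A4 94.
U+52D48: 4-byte form → F1 92 B5 88.
Concatenated (27 bytes): DF 90 F3 90 A8 8D E0 B8 B2 E0 A6 90 F3 8B B9 B3 F0 90 8C BD E0 A4 94 F1 92 B5 88.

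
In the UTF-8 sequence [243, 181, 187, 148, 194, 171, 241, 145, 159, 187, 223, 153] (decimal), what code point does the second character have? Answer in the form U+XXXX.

U+00AB

Offset 0: leading byte 0xF3 = 11110011 → 4-byte char #1 = F3 B5 BB 94.
Offset 4: leading byte 0xC2 = 11000010 → 2-byte char #2 = C2 AB.
Leading byte 0xC2 = 11000010 matches 110xxxxx → 2-byte sequence.
Byte 1: 0xC2 = 11000010, payload 00010 (5 bits).
Byte 2: 0xAB = 10101011 (10xxxxxx ✓), payload 101011.
Concatenate: 00010101011 = 0xAB (11 bits → U+00AB).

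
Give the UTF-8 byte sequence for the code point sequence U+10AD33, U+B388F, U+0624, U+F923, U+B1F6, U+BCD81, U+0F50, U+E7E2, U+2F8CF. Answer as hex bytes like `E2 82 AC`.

F4 8A B4 B3 F2 B3 A2 8F D8 A4 EF A4 A3 EB 87 B6 F2 BC B6 81 E0 BD 90 EE 9F A2 F0 AF A3 8F

U+10AD33: 4-byte form → F4 8A B4 B3.
U+B388F: 4-byte form → F2 B3 A2 8F.
U+0624: 2-byte form → D8 A4.
U+F923: 3-byte form → EF A4 A3.
U+B1F6: 3-byte form → EB 87 B6.
U+BCD81: 4-byte form → F2 BC B6 81.
U+0F50: 3-byte form → E0 BD 90.
U+E7E2: 3-byte form → EE 9F A2.
U+2F8CF: 4-byte form → F0 AF A3 8F.
Concatenated (30 bytes): F4 8A B4 B3 F2 B3 A2 8F D8 A4 EF A4 A3 EB 87 B6 F2 BC B6 81 E0 BD 90 EE 9F A2 F0 AF A3 8F.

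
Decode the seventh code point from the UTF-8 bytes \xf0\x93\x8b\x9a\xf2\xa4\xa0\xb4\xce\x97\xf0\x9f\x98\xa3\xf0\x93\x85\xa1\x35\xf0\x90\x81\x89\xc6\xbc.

U+10049

Offset 0: leading byte 0xF0 = 11110000 → 4-byte char #1 = F0 93 8B 9A.
Offset 4: leading byte 0xF2 = 11110010 → 4-byte char #2 = F2 A4 A0 B4.
Offset 8: leading byte 0xCE = 11001110 → 2-byte char #3 = CE 97.
Offset 10: leading byte 0xF0 = 11110000 → 4-byte char #4 = F0 9F 98 A3.
Offset 14: leading byte 0xF0 = 11110000 → 4-byte char #5 = F0 93 85 A1.
Offset 18: leading byte 0x35 = 00110101 → 1-byte char #6 = 35.
Offset 19: leading byte 0xF0 = 11110000 → 4-byte char #7 = F0 90 81 89.
Leading byte 0xF0 = 11110000 matches 11110xxx → 4-byte sequence.
Byte 1: 0xF0 = 11110000, payload 000 (3 bits).
Byte 2: 0x90 = 10010000 (10xxxxxx ✓), payload 010000.
Byte 3: 0x81 = 10000001 (10xxxxxx ✓), payload 000001.
Byte 4: 0x89 = 10001001 (10xxxxxx ✓), payload 001001.
Concatenate: 000010000000001001001 = 0x10049 (21 bits → U+10049).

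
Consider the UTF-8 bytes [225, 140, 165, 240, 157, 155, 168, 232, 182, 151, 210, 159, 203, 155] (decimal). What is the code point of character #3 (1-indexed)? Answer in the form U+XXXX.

U+8D97

Offset 0: leading byte 0xE1 = 11100001 → 3-byte char #1 = E1 8C A5.
Offset 3: leading byte 0xF0 = 11110000 → 4-byte char #2 = F0 9D 9B A8.
Offset 7: leading byte 0xE8 = 11101000 → 3-byte char #3 = E8 B6 97.
Leading byte 0xE8 = 11101000 matches 1110xxxx → 3-byte sequence.
Byte 1: 0xE8 = 11101000, payload 1000 (4 bits).
Byte 2: 0xB6 = 10110110 (10xxxxxx ✓), payload 110110.
Byte 3: 0x97 = 10010111 (10xxxxxx ✓), payload 010111.
Concatenate: 1000110110010111 = 0x8D97 (16 bits → U+8D97).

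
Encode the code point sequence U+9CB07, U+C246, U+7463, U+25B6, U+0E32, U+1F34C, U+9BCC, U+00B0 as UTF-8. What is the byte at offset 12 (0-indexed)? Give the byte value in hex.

0xB6

U+9CB07 → 4-byte form F2 9C AC 87 at offsets 0–3.
U+C246 → 3-byte form EC 89 86 at offsets 4–6.
U+7463 → 3-byte form E7 91 A3 at offsets 7–9.
U+25B6 → 3-byte form E2 96 B6 at offsets 10–12.
Offset 12 falls in char 4's range; it's byte 3 of E2 96 B6 = 0xB6.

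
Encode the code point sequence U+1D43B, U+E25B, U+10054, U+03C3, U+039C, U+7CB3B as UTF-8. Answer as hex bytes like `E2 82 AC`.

F0 9D 90 BB EE 89 9B F0 90 81 94 CF 83 CE 9C F1 BC AC BB

U+1D43B: 4-byte form → F0 9D 90 BB.
U+E25B: 3-byte form → EE 89 9B.
U+10054: 4-byte form → F0 90 81 94.
U+03C3: 2-byte form → CF 83.
U+039C: 2-byte form → CE 9C.
U+7CB3B: 4-byte form → F1 BC AC BB.
Concatenated (19 bytes): F0 9D 90 BB EE 89 9B F0 90 81 94 CF 83 CE 9C F1 BC AC BB.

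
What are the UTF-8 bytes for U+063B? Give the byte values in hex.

D8 BB

U+063B = 0x63B = 1595 decimal. In range U+0080–U+07FF → 2-byte form: 110xxxxx 10xxxxxx.
Binary (11 bits): 11000111011.
Split 5+6: 11000 | 111011.
Byte 1: 11011000 = 0xD8.
Byte 2: 10111011 = 0xBB.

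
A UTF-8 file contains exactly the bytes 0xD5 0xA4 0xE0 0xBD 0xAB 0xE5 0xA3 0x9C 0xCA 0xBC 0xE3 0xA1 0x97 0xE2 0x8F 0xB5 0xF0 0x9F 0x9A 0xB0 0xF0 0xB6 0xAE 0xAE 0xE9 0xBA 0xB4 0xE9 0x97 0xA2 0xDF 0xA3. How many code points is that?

Byte at offset 0: 0xD5 = 11010101 → 2-byte char (#1). Advance 2.
Byte at offset 2: 0xE0 = 11100000 → 3-byte char (#2). Advance 3.
Byte at offset 5: 0xE5 = 11100101 → 3-byte char (#3). Advance 3.
Byte at offset 8: 0xCA = 11001010 → 2-byte char (#4). Advance 2.
Byte at offset 10: 0xE3 = 11100011 → 3-byte char (#5). Advance 3.
Byte at offset 13: 0xE2 = 11100010 → 3-byte char (#6). Advance 3.
Byte at offset 16: 0xF0 = 11110000 → 4-byte char (#7). Advance 4.
Byte at offset 20: 0xF0 = 11110000 → 4-byte char (#8). Advance 4.
Byte at offset 24: 0xE9 = 11101001 → 3-byte char (#9). Advance 3.
Byte at offset 27: 0xE9 = 11101001 → 3-byte char (#10). Advance 3.
Byte at offset 30: 0xDF = 11011111 → 2-byte char (#11). Advance 2.
Reached end at offset 32 after 11 code points.

11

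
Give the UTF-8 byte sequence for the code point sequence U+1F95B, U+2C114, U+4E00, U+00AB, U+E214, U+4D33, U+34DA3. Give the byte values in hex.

F0 9F A5 9B F0 AC 84 94 E4 B8 80 C2 AB EE 88 94 E4 B4 B3 F0 B4 B6 A3

U+1F95B: 4-byte form → F0 9F A5 9B.
U+2C114: 4-byte form → F0 AC 84 94.
U+4E00: 3-byte form → E4 B8 80.
U+00AB: 2-byte form → C2 AB.
U+E214: 3-byte form → EE 88 94.
U+4D33: 3-byte form → E4 B4 B3.
U+34DA3: 4-byte form → F0 B4 B6 A3.
Concatenated (23 bytes): F0 9F A5 9B F0 AC 84 94 E4 B8 80 C2 AB EE 88 94 E4 B4 B3 F0 B4 B6 A3.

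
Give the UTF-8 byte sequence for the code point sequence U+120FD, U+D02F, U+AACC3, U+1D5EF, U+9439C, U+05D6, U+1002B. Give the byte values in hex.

U+120FD: 4-byte form → F0 92 83 BD.
U+D02F: 3-byte form → ED 80 AF.
U+AACC3: 4-byte form → F2 AA B3 83.
U+1D5EF: 4-byte form → F0 9D 97 AF.
U+9439C: 4-byte form → F2 94 8E 9C.
U+05D6: 2-byte form → D7 96.
U+1002B: 4-byte form → F0 90 80 AB.
Concatenated (25 bytes): F0 92 83 BD ED 80 AF F2 AA B3 83 F0 9D 97 AF F2 94 8E 9C D7 96 F0 90 80 AB.

F0 92 83 BD ED 80 AF F2 AA B3 83 F0 9D 97 AF F2 94 8E 9C D7 96 F0 90 80 AB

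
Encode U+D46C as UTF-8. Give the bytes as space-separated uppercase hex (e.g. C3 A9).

U+D46C = 0xD46C = 54380 decimal. In range U+0800–U+FFFF → 3-byte form: 1110xxxx 10xxxxxx 10xxxxxx.
Binary (16 bits): 1101010001101100.
Split 4+6+6: 1101 | 010001 | 101100.
Byte 1: 11101101 = 0xED.
Byte 2: 10010001 = 0x91.
Byte 3: 10101100 = 0xAC.

ED 91 AC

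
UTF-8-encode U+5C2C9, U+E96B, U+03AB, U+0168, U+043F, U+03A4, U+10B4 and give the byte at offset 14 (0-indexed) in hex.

0xA4

U+5C2C9 → 4-byte form F1 9C 8B 89 at offsets 0–3.
U+E96B → 3-byte form EE A5 AB at offsets 4–6.
U+03AB → 2-byte form CE AB at offsets 7–8.
U+0168 → 2-byte form C5 A8 at offsets 9–10.
U+043F → 2-byte form D0 BF at offsets 11–12.
U+03A4 → 2-byte form CE A4 at offsets 13–14.
Offset 14 falls in char 6's range; it's byte 2 of CE A4 = 0xA4.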